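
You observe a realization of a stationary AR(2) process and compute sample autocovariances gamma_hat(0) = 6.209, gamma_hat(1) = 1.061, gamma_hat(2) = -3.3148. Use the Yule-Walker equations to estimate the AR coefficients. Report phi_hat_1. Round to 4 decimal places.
\hat\phi_{1} = 0.2700

The Yule-Walker equations for an AR(p) process read, in matrix form,
  Gamma_p phi = r_p,   with   (Gamma_p)_{ij} = gamma(|i - j|),
                       (r_p)_i = gamma(i),   i,j = 1..p.
Substitute the sample gammas (Toeplitz matrix and right-hand side of size 2):
  Gamma_p = [[6.209, 1.061], [1.061, 6.209]]
  r_p     = [1.061, -3.3148]
Written out:
  6.209 phi_1 + 1.061 phi_2 = 1.061
  1.061 phi_1 + 6.209 phi_2 = -3.3148
Solve by Cramer's rule:
  det = gamma(0)^2 - gamma(1)^2 = (6.209)^2 - (1.061)^2 = 38.551681 - 1.125721 = 37.42596
  phi_hat_1 = [gamma(1) gamma(0) - gamma(1) gamma(2)] / det = [(1.061)(6.209) - (1.061)(-3.3148)] / 37.42596 = 10.1047518 / 37.42596 = 0.27
  phi_hat_2 = [gamma(0) gamma(2) - gamma(1)^2] / det = [(6.209)(-3.3148) - (1.061)^2] / 37.42596 = -21.7073142 / 37.42596 = -0.58
So phi_hat = [0.2700, -0.5800].
Therefore phi_hat_1 = 0.2700.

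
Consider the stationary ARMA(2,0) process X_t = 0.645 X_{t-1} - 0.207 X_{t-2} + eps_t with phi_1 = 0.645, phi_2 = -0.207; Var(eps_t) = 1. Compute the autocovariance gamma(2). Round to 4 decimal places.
\gamma(2) = 0.2013

Multiply the model equation by X_{t-k} and take expectations. With theta_0 = psi_0 = 1 and psi_j the MA(infinity) weights, this gives
  gamma(k) - sum_i phi_i gamma(k-i) = c_k,
  c_k = sigma^2 * sum_{j=k..q} theta_j psi_{j-k}   (c_k = 0 for k > q),
using gamma(-m) = gamma(m).
Pure AR (q = 0): c_0 = sigma^2 = 1, c_k = 0 for k >= 1.
Equations for k = 0, 1, 2 (AR order 2, c_2 = 0):
  (E0) gamma(0) = phi_1 gamma(1) + phi_2 gamma(2) + c_0
  (E1) gamma(1) = phi_1 gamma(0) + phi_2 gamma(1) + c_1
  (E2) gamma(2) = phi_1 gamma(1) + phi_2 gamma(0)
From (E1): gamma(1) = A gamma(0) + B with
  A = phi_1 / (1 - phi_2) = 0.645 / 1.207 = 0.534383,   B = c_1 / (1 - phi_2) = 0 / 1.207 = 0.
Insert (E2) into (E0): gamma(0) (1 - phi_2^2) = phi_1 (1 + phi_2) gamma(1) + c_0.
  phi_1 (1 + phi_2) = (0.645)(0.793) = 0.511485,   1 - phi_2^2 = 0.957151.
Replace gamma(1) by A gamma(0) + B and collect gamma(0):
  gamma(0) [0.957151 - (0.511485)(0.534383)] = c_0 = 1
  gamma(0) * 0.683822 = 1
  gamma(0) = 1 / 0.683822 = 1.462368.
  gamma(1) = A gamma(0) = (0.534383)(1.462368) = 0.781464.
  gamma(2) = phi_1 gamma(1) + phi_2 gamma(0) = (0.645)(0.781464) + (-0.207)(1.462368) = 0.201334.
Therefore gamma(2) = 0.2013 (to 4 decimal places).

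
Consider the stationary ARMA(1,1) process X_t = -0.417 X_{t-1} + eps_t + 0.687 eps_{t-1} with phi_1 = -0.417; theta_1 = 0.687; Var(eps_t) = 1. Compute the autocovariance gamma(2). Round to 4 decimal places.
\gamma(2) = -0.0972

Multiply the model equation by X_{t-k} and take expectations. With theta_0 = psi_0 = 1 and psi_j the MA(infinity) weights, this gives
  gamma(k) - sum_i phi_i gamma(k-i) = c_k,
  c_k = sigma^2 * sum_{j=k..q} theta_j psi_{j-k}   (c_k = 0 for k > q),
using gamma(-m) = gamma(m).
psi-weights needed (psi_j = theta_j + sum_i phi_i psi_{j-i}):
  psi_1 = theta_1 + phi_1 = 0.687 + (-0.417) = 0.27
Right-hand sides:
  c_0 = sigma^2 (1 + theta_1 psi_1) = 1 * (1 + (0.687)(0.27)) = 1 * 1.18549 = 1.18549
  c_1 = sigma^2 theta_1 = 1 * (0.687) = 0.687
  c_2 = 0
Equations for k = 0 and k = 1 (AR order 1):
  gamma(0) = phi_1 gamma(1) + c_0
  gamma(1) = phi_1 gamma(0) + c_1
Substituting the second into the first: gamma(0) (1 - phi_1^2) = c_0 + phi_1 c_1, so
  gamma(0) = (c_0 + phi_1 c_1) / (1 - phi_1^2) = (1.18549 + (-0.417)(0.687)) / (1 - (-0.417)^2) = 0.899011 / 0.826111 = 1.088245.
  gamma(1) = phi_1 gamma(0) + c_1 = (-0.417)(1.088245) + (0.687) = 0.233202.
For k = 2 (> q): gamma(2) = phi_1 gamma(1) = (-0.417)(0.233202) = -0.097245.
Therefore gamma(2) = -0.0972 (to 4 decimal places).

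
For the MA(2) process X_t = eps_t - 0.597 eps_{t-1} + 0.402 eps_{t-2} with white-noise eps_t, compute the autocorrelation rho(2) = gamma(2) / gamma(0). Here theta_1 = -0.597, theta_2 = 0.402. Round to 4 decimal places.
\rho(2) = 0.2648

For an MA(q) process with theta_0 = 1, the autocovariance is
  gamma(k) = sigma^2 * sum_{i=0..q-k} theta_i * theta_{i+k},
and rho(k) = gamma(k) / gamma(0). Sigma^2 cancels.
  numerator   = (1)*(0.402) = 0.402.
  denominator = (1)^2 + (-0.597)^2 + (0.402)^2 = 1.518013.
  rho(2) = 0.402 / 1.518013 = 0.2648.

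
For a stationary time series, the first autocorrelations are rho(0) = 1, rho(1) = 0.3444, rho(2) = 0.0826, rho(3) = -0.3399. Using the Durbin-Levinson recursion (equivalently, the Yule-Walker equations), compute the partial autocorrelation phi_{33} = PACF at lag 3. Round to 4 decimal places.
\phi_{33} = -0.4039

The PACF at lag k is phi_{kk}, the last component of the solution
to the Yule-Walker system G_k phi = r_k where
  (G_k)_{ij} = rho(|i - j|), (r_k)_i = rho(i), i,j = 1..k.
Equivalently, Durbin-Levinson gives phi_{kk} iteratively:
  phi_{11} = rho(1)
  phi_{kk} = [rho(k) - sum_{j=1..k-1} phi_{k-1,j} rho(k-j)]
            / [1 - sum_{j=1..k-1} phi_{k-1,j} rho(j)],
  phi_{k,j} = phi_{k-1,j} - phi_{kk} phi_{k-1,k-j},  j = 1..k-1.
Step k = 1:
  phi_11 = rho(1) = 0.3444.
Step k = 2:
  phi_22 = [rho(2) - phi_11 rho(1)] / [1 - phi_11 rho(1)] = [0.0826 - (0.3444)(0.3444)] / [1 - (0.3444)(0.3444)]
         = -0.03601136 / 0.88138864 = -0.040858.
  Update: phi_21 = phi_11 - phi_22 phi_11 = 0.3444 - (-0.040858)(0.3444) = 0.358471.
Step k = 3:
  phi_33 = [rho(3) - phi_21 rho(2) - phi_22 rho(1)] / [1 - phi_21 rho(1) - phi_22 rho(2)]
    numerator   = -0.3399 - (0.358471)(0.0826) - (-0.040858)(0.3444) = -0.3554384
    denominator = 1 - (0.358471)(0.3444) - (-0.040858)(0.0826) = 0.8799173
  phi_33 = -0.3554384 / 0.8799173 = -0.4039.
Therefore phi_{33} = -0.4039.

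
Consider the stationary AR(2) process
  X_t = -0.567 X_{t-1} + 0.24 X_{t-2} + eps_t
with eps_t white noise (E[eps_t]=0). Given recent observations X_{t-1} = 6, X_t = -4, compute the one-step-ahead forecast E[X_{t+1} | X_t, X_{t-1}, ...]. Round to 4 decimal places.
E[X_{t+1} \mid \mathcal F_t] = 3.7080

For an AR(p) model X_t = c + sum_i phi_i X_{t-i} + eps_t, the
one-step-ahead conditional mean is
  E[X_{t+1} | X_t, ...] = c + sum_i phi_i X_{t+1-i}.
Substitute known values:
  E[X_{t+1} | ...] = (-0.567) * (-4) + (0.24) * (6)
                   = 3.7080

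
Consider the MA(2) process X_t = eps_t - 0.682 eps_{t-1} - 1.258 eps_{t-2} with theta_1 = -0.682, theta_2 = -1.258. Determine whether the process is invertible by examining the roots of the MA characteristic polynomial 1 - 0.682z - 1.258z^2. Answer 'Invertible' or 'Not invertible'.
\text{Not invertible}

The MA(q) characteristic polynomial is P(z) = 1 - 0.682z - 1.258z^2.
Invertibility requires all roots to lie outside the unit circle, i.e. |z| > 1 for every root.
Set 1 + (-0.682) z + (-1.258) z^2 = 0, i.e. a z^2 + b z + c = 0 with a = -1.258, b = -0.682, c = 1.
Discriminant D = b^2 - 4ac = (-0.682)^2 - 4*(-1.258)*1 = 0.465124 - (-5.032) = 5.497124.
D >= 0, so the roots are real: z = (-b +/- sqrt(D)) / (2a) = (0.682 +/- 2.344595) / (-2.516).
  z_1 = (0.682 + 2.344595) / (-2.516) = -1.2029,   |z_1| = 1.2029.
  z_2 = (0.682 - 2.344595) / (-2.516) = 0.6608,   |z_2| = 0.6608.
Moduli of all roots: 1.2029, 0.6608.
All moduli strictly greater than 1? No.
Verdict: Not invertible.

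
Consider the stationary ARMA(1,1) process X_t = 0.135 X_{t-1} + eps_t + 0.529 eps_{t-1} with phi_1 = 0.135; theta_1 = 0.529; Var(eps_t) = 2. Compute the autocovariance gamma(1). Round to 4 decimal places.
\gamma(1) = 1.4493

Multiply the model equation by X_{t-k} and take expectations. With theta_0 = psi_0 = 1 and psi_j the MA(infinity) weights, this gives
  gamma(k) - sum_i phi_i gamma(k-i) = c_k,
  c_k = sigma^2 * sum_{j=k..q} theta_j psi_{j-k}   (c_k = 0 for k > q),
using gamma(-m) = gamma(m).
psi-weights needed (psi_j = theta_j + sum_i phi_i psi_{j-i}):
  psi_1 = theta_1 + phi_1 = 0.529 + (0.135) = 0.664
Right-hand sides:
  c_0 = sigma^2 (1 + theta_1 psi_1) = 2 * (1 + (0.529)(0.664)) = 2 * 1.351256 = 2.702512
  c_1 = sigma^2 theta_1 = 2 * (0.529) = 1.058
  c_2 = 0
Equations for k = 0 and k = 1 (AR order 1):
  gamma(0) = phi_1 gamma(1) + c_0
  gamma(1) = phi_1 gamma(0) + c_1
Substituting the second into the first: gamma(0) (1 - phi_1^2) = c_0 + phi_1 c_1, so
  gamma(0) = (c_0 + phi_1 c_1) / (1 - phi_1^2) = (2.702512 + (0.135)(1.058)) / (1 - (0.135)^2) = 2.845342 / 0.981775 = 2.898161.
  gamma(1) = phi_1 gamma(0) + c_1 = (0.135)(2.898161) + (1.058) = 1.449252.
Therefore gamma(1) = 1.4493 (to 4 decimal places).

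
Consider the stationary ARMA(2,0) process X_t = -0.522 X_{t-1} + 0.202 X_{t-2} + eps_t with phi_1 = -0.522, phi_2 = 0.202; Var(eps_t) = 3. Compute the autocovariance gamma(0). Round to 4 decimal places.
\gamma(0) = 5.4668

Multiply the model equation by X_{t-k} and take expectations. With theta_0 = psi_0 = 1 and psi_j the MA(infinity) weights, this gives
  gamma(k) - sum_i phi_i gamma(k-i) = c_k,
  c_k = sigma^2 * sum_{j=k..q} theta_j psi_{j-k}   (c_k = 0 for k > q),
using gamma(-m) = gamma(m).
Pure AR (q = 0): c_0 = sigma^2 = 3, c_k = 0 for k >= 1.
Equations for k = 0, 1, 2 (AR order 2, c_2 = 0):
  (E0) gamma(0) = phi_1 gamma(1) + phi_2 gamma(2) + c_0
  (E1) gamma(1) = phi_1 gamma(0) + phi_2 gamma(1) + c_1
  (E2) gamma(2) = phi_1 gamma(1) + phi_2 gamma(0)
From (E1): gamma(1) = A gamma(0) + B with
  A = phi_1 / (1 - phi_2) = -0.522 / 0.798 = -0.654135,   B = c_1 / (1 - phi_2) = 0 / 0.798 = 0.
Insert (E2) into (E0): gamma(0) (1 - phi_2^2) = phi_1 (1 + phi_2) gamma(1) + c_0.
  phi_1 (1 + phi_2) = (-0.522)(1.202) = -0.627444,   1 - phi_2^2 = 0.959196.
Replace gamma(1) by A gamma(0) + B and collect gamma(0):
  gamma(0) [0.959196 - (-0.627444)(-0.654135)] = c_0 = 3
  gamma(0) * 0.548763 = 3
  gamma(0) = 3 / 0.548763 = 5.466844.
Therefore gamma(0) = 5.4668 (to 4 decimal places).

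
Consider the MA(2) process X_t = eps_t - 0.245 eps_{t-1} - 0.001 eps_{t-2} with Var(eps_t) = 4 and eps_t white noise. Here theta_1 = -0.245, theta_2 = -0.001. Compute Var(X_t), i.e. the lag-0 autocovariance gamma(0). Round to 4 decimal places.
\gamma(0) = 4.2401

For an MA(q) process X_t = eps_t + sum_i theta_i eps_{t-i} with
Var(eps_t) = sigma^2, the variance is
  gamma(0) = sigma^2 * (1 + sum_i theta_i^2).
  sum_i theta_i^2 = (-0.245)^2 + (-0.001)^2 = 0.060025 + 0.000001 = 0.060026.
  gamma(0) = 4 * (1 + 0.060026) = 4 * 1.060026 = 4.240104, which rounds to 4.2401.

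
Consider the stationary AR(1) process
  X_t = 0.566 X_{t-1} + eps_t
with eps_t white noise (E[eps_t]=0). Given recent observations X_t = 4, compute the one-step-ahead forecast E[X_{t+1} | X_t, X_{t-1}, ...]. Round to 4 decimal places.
E[X_{t+1} \mid \mathcal F_t] = 2.2640

For an AR(p) model X_t = c + sum_i phi_i X_{t-i} + eps_t, the
one-step-ahead conditional mean is
  E[X_{t+1} | X_t, ...] = c + sum_i phi_i X_{t+1-i}.
Substitute known values:
  E[X_{t+1} | ...] = (0.566) * (4)
                   = 2.2640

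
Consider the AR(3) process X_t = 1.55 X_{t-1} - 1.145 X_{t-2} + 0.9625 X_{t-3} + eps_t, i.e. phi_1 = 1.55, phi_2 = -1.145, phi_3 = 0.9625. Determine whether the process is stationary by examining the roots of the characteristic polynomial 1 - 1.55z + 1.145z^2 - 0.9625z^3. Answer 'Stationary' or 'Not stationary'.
\text{Not stationary}

The AR(p) characteristic polynomial is P(z) = 1 - 1.55z + 1.145z^2 - 0.9625z^3.
Stationarity requires all roots to lie outside the unit circle, i.e. |z| > 1 for every root.
Degree 3: look for a simple real root z0 first, then factor out (1 - z/z0) and solve the remaining quadratic.
Testing z0 = 0.8: P(0.8) = 1 + (-1.55)(0.8) + (1.145)(0.8)^2 + (-0.9625)(0.8)^3
  = 1 + (-1.24) + (0.7328) + (-0.4928) = 0.  So z_0 = 0.8 is a root, |z_0| = 0.8.
Divide out the factor (1 - 1.25 z) = (1 - z/z0) (since 1/z0 = 1.25):
  P(z) = (1 - 1.25 z)(1 + (-0.3) z + (0.77) z^2)
  [check: z-coef -0.3 - (1.25) = -1.55; z^2-coef 0.77 - (1.25)(-0.3) = 1.145; z^3-coef -(1.25)(0.77) = -0.9625.]
Remaining roots from the quadratic factor 1 + (-0.3) z + (0.77) z^2:
  Set 1 + (-0.3) z + (0.77) z^2 = 0, i.e. a z^2 + b z + c = 0 with a = 0.77, b = -0.3, c = 1.
  Discriminant D = b^2 - 4ac = (-0.3)^2 - 4*(0.77)*1 = 0.09 - (3.08) = -2.99.
  D < 0, so the roots are the complex-conjugate pair z = (-b +/- i sqrt(-D)) / (2a) = 0.1948 +/- 1.1228i.
  For a conjugate pair |z|^2 = z * conj(z) = (product of roots) = c/a = 1/(0.77) = 1.298701, so |z| = sqrt(1.298701) = 1.1396 for both roots.
Moduli of all roots: 0.8000, 1.1396, 1.1396.
All moduli strictly greater than 1? No.
Verdict: Not stationary.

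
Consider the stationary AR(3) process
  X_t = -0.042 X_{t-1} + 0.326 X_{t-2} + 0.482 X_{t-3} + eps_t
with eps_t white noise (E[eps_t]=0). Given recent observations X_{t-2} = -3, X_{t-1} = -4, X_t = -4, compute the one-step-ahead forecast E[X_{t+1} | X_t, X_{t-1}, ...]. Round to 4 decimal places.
E[X_{t+1} \mid \mathcal F_t] = -2.5820

For an AR(p) model X_t = c + sum_i phi_i X_{t-i} + eps_t, the
one-step-ahead conditional mean is
  E[X_{t+1} | X_t, ...] = c + sum_i phi_i X_{t+1-i}.
Substitute known values:
  E[X_{t+1} | ...] = (-0.042) * (-4) + (0.326) * (-4) + (0.482) * (-3)
                   = -2.5820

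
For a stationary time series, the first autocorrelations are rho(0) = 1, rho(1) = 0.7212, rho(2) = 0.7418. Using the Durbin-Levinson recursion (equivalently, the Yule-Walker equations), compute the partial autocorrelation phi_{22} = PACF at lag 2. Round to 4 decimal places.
\phi_{22} = 0.4619

The PACF at lag k is phi_{kk}, the last component of the solution
to the Yule-Walker system G_k phi = r_k where
  (G_k)_{ij} = rho(|i - j|), (r_k)_i = rho(i), i,j = 1..k.
Equivalently, Durbin-Levinson gives phi_{kk} iteratively:
  phi_{11} = rho(1)
  phi_{kk} = [rho(k) - sum_{j=1..k-1} phi_{k-1,j} rho(k-j)]
            / [1 - sum_{j=1..k-1} phi_{k-1,j} rho(j)],
  phi_{k,j} = phi_{k-1,j} - phi_{kk} phi_{k-1,k-j},  j = 1..k-1.
Step k = 1:
  phi_11 = rho(1) = 0.7212.
Step k = 2:
  phi_22 = [rho(2) - phi_11 rho(1)] / [1 - phi_11 rho(1)] = [0.7418 - (0.7212)(0.7212)] / [1 - (0.7212)(0.7212)]
         = 0.22167056 / 0.47987056 = 0.4619.
Therefore phi_{22} = 0.4619.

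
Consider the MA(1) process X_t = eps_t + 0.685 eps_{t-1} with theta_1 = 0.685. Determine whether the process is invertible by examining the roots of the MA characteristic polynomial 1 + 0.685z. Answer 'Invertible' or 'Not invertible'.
\text{Invertible}

The MA(q) characteristic polynomial is P(z) = 1 + 0.685z.
Invertibility requires all roots to lie outside the unit circle, i.e. |z| > 1 for every root.
This is linear in z: 1 + (0.685) z = 0  =>  z = -1/(0.685) = -1.459854,  |z| = 1.459854.
Moduli of all roots: 1.4599.
All moduli strictly greater than 1? Yes.
Verdict: Invertible.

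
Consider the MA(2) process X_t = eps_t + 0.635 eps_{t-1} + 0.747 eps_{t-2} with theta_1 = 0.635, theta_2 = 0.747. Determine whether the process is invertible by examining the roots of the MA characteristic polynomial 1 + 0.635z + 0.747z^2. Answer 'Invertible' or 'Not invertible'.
\text{Invertible}

The MA(q) characteristic polynomial is P(z) = 1 + 0.635z + 0.747z^2.
Invertibility requires all roots to lie outside the unit circle, i.e. |z| > 1 for every root.
Set 1 + (0.635) z + (0.747) z^2 = 0, i.e. a z^2 + b z + c = 0 with a = 0.747, b = 0.635, c = 1.
Discriminant D = b^2 - 4ac = (0.635)^2 - 4*(0.747)*1 = 0.403225 - (2.988) = -2.584775.
D < 0, so the roots are the complex-conjugate pair z = (-b +/- i sqrt(-D)) / (2a) = -0.425 +/- 1.0761i.
For a conjugate pair |z|^2 = z * conj(z) = (product of roots) = c/a = 1/(0.747) = 1.338688, so |z| = sqrt(1.338688) = 1.157 for both roots.
Moduli of all roots: 1.1570, 1.1570.
All moduli strictly greater than 1? Yes.
Verdict: Invertible.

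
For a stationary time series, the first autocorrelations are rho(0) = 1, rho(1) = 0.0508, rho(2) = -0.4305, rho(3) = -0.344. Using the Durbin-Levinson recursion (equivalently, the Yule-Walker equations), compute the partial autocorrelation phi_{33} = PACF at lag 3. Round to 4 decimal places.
\phi_{33} = -0.3590

The PACF at lag k is phi_{kk}, the last component of the solution
to the Yule-Walker system G_k phi = r_k where
  (G_k)_{ij} = rho(|i - j|), (r_k)_i = rho(i), i,j = 1..k.
Equivalently, Durbin-Levinson gives phi_{kk} iteratively:
  phi_{11} = rho(1)
  phi_{kk} = [rho(k) - sum_{j=1..k-1} phi_{k-1,j} rho(k-j)]
            / [1 - sum_{j=1..k-1} phi_{k-1,j} rho(j)],
  phi_{k,j} = phi_{k-1,j} - phi_{kk} phi_{k-1,k-j},  j = 1..k-1.
Step k = 1:
  phi_11 = rho(1) = 0.0508.
Step k = 2:
  phi_22 = [rho(2) - phi_11 rho(1)] / [1 - phi_11 rho(1)] = [-0.4305 - (0.0508)(0.0508)] / [1 - (0.0508)(0.0508)]
         = -0.43308064 / 0.99741936 = -0.434201.
  Update: phi_21 = phi_11 - phi_22 phi_11 = 0.0508 - (-0.434201)(0.0508) = 0.072857.
Step k = 3:
  phi_33 = [rho(3) - phi_21 rho(2) - phi_22 rho(1)] / [1 - phi_21 rho(1) - phi_22 rho(2)]
    numerator   = -0.344 - (0.072857)(-0.4305) - (-0.434201)(0.0508) = -0.29057746
    denominator = 1 - (0.072857)(0.0508) - (-0.434201)(-0.4305) = 0.80937525
  phi_33 = -0.29057746 / 0.80937525 = -0.359.
Therefore phi_{33} = -0.3590.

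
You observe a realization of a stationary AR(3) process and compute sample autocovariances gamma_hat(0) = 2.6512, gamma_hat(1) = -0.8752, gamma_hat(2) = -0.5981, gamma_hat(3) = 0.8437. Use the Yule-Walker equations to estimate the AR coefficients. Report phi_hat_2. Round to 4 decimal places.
\hat\phi_{2} = -0.3210

The Yule-Walker equations for an AR(p) process read, in matrix form,
  Gamma_p phi = r_p,   with   (Gamma_p)_{ij} = gamma(|i - j|),
                       (r_p)_i = gamma(i),   i,j = 1..p.
Substitute the sample gammas (Toeplitz matrix and right-hand side of size 3):
  Gamma_p = [[2.6512, -0.8752, -0.5981], [-0.8752, 2.6512, -0.8752], [-0.5981, -0.8752, 2.6512]]
  r_p     = [-0.8752, -0.5981, 0.8437]
Written out (R1..R3):
  (R1) 2.6512 phi_1 - 0.8752 phi_2 - 0.5981 phi_3 = -0.8752
  (R2) -0.8752 phi_1 + 2.6512 phi_2 - 0.8752 phi_3 = -0.5981
  (R3) -0.5981 phi_1 - 0.8752 phi_2 + 2.6512 phi_3 = 0.8437
Gaussian elimination:
  R2 <- R2 - (-0.8752/2.6512) R1 = R2 - (-0.330115) R1:  2.362284 phi_2 - 1.072642 phi_3 = -0.887016
  R3 <- R3 - (-0.5981/2.6512) R1 = R3 - (-0.225596) R1:  -1.072642 phi_2 + 2.516271 phi_3 = 0.646258
  R3 <- R3 - (-1.072642/2.362284) R2 = R3 - (-0.45407) R2:  2.029217 phi_3 = 0.243491
Back-substitution:
  phi_hat_3 = 0.243491 / 2.029217 = 0.119993
  phi_hat_2 = (-0.887016 - (-1.072642)(0.119993)) / 2.362284 = -0.321006
  phi_hat_1 = (-0.8752 - (-0.8752)(-0.321006) - (-0.5981)(0.119993)) / 2.6512 = -0.409014
So phi_hat = [-0.4090, -0.3210, 0.1200].
Therefore phi_hat_2 = -0.3210.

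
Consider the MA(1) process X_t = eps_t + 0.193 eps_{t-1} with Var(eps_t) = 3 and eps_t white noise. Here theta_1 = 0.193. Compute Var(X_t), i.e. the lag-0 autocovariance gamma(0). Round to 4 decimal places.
\gamma(0) = 3.1117

For an MA(q) process X_t = eps_t + sum_i theta_i eps_{t-i} with
Var(eps_t) = sigma^2, the variance is
  gamma(0) = sigma^2 * (1 + sum_i theta_i^2).
  sum_i theta_i^2 = (0.193)^2 = 0.037249.
  gamma(0) = 3 * (1 + 0.037249) = 3 * 1.037249 = 3.111747, which rounds to 3.1117.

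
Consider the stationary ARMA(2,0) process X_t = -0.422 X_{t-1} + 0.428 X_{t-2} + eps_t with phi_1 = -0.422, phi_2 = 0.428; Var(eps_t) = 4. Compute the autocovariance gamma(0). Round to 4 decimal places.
\gamma(0) = 10.7461

Multiply the model equation by X_{t-k} and take expectations. With theta_0 = psi_0 = 1 and psi_j the MA(infinity) weights, this gives
  gamma(k) - sum_i phi_i gamma(k-i) = c_k,
  c_k = sigma^2 * sum_{j=k..q} theta_j psi_{j-k}   (c_k = 0 for k > q),
using gamma(-m) = gamma(m).
Pure AR (q = 0): c_0 = sigma^2 = 4, c_k = 0 for k >= 1.
Equations for k = 0, 1, 2 (AR order 2, c_2 = 0):
  (E0) gamma(0) = phi_1 gamma(1) + phi_2 gamma(2) + c_0
  (E1) gamma(1) = phi_1 gamma(0) + phi_2 gamma(1) + c_1
  (E2) gamma(2) = phi_1 gamma(1) + phi_2 gamma(0)
From (E1): gamma(1) = A gamma(0) + B with
  A = phi_1 / (1 - phi_2) = -0.422 / 0.572 = -0.737762,   B = c_1 / (1 - phi_2) = 0 / 0.572 = 0.
Insert (E2) into (E0): gamma(0) (1 - phi_2^2) = phi_1 (1 + phi_2) gamma(1) + c_0.
  phi_1 (1 + phi_2) = (-0.422)(1.428) = -0.602616,   1 - phi_2^2 = 0.816816.
Replace gamma(1) by A gamma(0) + B and collect gamma(0):
  gamma(0) [0.816816 - (-0.602616)(-0.737762)] = c_0 = 4
  gamma(0) * 0.372229 = 4
  gamma(0) = 4 / 0.372229 = 10.746082.
Therefore gamma(0) = 10.7461 (to 4 decimal places).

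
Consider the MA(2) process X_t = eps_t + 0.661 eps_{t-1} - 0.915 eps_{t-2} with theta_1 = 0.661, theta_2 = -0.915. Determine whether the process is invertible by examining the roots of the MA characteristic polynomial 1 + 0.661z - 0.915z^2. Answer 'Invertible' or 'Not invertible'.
\text{Not invertible}

The MA(q) characteristic polynomial is P(z) = 1 + 0.661z - 0.915z^2.
Invertibility requires all roots to lie outside the unit circle, i.e. |z| > 1 for every root.
Set 1 + (0.661) z + (-0.915) z^2 = 0, i.e. a z^2 + b z + c = 0 with a = -0.915, b = 0.661, c = 1.
Discriminant D = b^2 - 4ac = (0.661)^2 - 4*(-0.915)*1 = 0.436921 - (-3.66) = 4.096921.
D >= 0, so the roots are real: z = (-b +/- sqrt(D)) / (2a) = (-0.661 +/- 2.024085) / (-1.83).
  z_1 = (-0.661 + 2.024085) / (-1.83) = -0.7449,   |z_1| = 0.7449.
  z_2 = (-0.661 - 2.024085) / (-1.83) = 1.4673,   |z_2| = 1.4673.
Moduli of all roots: 0.7449, 1.4673.
All moduli strictly greater than 1? No.
Verdict: Not invertible.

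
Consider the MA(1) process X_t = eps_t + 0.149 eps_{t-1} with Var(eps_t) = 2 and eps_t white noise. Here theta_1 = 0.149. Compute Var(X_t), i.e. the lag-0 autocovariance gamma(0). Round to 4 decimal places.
\gamma(0) = 2.0444

For an MA(q) process X_t = eps_t + sum_i theta_i eps_{t-i} with
Var(eps_t) = sigma^2, the variance is
  gamma(0) = sigma^2 * (1 + sum_i theta_i^2).
  sum_i theta_i^2 = (0.149)^2 = 0.022201.
  gamma(0) = 2 * (1 + 0.022201) = 2 * 1.022201 = 2.044402, which rounds to 2.0444.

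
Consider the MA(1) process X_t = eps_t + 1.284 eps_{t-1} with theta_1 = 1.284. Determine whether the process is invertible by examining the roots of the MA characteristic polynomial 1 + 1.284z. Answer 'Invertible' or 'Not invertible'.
\text{Not invertible}

The MA(q) characteristic polynomial is P(z) = 1 + 1.284z.
Invertibility requires all roots to lie outside the unit circle, i.e. |z| > 1 for every root.
This is linear in z: 1 + (1.284) z = 0  =>  z = -1/(1.284) = -0.778816,  |z| = 0.778816.
Moduli of all roots: 0.7788.
All moduli strictly greater than 1? No.
Verdict: Not invertible.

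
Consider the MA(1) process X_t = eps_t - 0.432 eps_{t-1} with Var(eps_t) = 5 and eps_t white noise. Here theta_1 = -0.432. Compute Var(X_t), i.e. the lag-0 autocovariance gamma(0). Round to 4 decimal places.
\gamma(0) = 5.9331

For an MA(q) process X_t = eps_t + sum_i theta_i eps_{t-i} with
Var(eps_t) = sigma^2, the variance is
  gamma(0) = sigma^2 * (1 + sum_i theta_i^2).
  sum_i theta_i^2 = (-0.432)^2 = 0.186624.
  gamma(0) = 5 * (1 + 0.186624) = 5 * 1.186624 = 5.93312, which rounds to 5.9331.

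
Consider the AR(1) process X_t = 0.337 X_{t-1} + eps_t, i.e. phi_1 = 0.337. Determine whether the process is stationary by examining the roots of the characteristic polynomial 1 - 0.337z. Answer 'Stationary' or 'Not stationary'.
\text{Stationary}

The AR(p) characteristic polynomial is P(z) = 1 - 0.337z.
Stationarity requires all roots to lie outside the unit circle, i.e. |z| > 1 for every root.
This is linear in z: 1 + (-0.337) z = 0  =>  z = -1/(-0.337) = 2.967359,  |z| = 2.967359.
Moduli of all roots: 2.9674.
All moduli strictly greater than 1? Yes.
Verdict: Stationary.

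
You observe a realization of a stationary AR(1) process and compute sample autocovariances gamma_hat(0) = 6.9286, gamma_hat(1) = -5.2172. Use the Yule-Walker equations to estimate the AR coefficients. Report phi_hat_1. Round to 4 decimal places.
\hat\phi_{1} = -0.7530

The Yule-Walker equations for an AR(p) process read, in matrix form,
  Gamma_p phi = r_p,   with   (Gamma_p)_{ij} = gamma(|i - j|),
                       (r_p)_i = gamma(i),   i,j = 1..p.
Substitute the sample gammas (Toeplitz matrix and right-hand side of size 1):
  Gamma_p = [[6.9286]]
  r_p     = [-5.2172]
With p = 1 this is the single equation gamma(0) phi_1 = gamma(1):
  phi_hat_1 = gamma(1) / gamma(0) = -5.2172 / 6.9286 = -0.7530.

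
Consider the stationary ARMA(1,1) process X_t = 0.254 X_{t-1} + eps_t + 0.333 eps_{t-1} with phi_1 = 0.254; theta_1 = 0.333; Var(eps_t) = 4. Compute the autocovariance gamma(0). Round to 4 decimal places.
\gamma(0) = 5.4733

Multiply the model equation by X_{t-k} and take expectations. With theta_0 = psi_0 = 1 and psi_j the MA(infinity) weights, this gives
  gamma(k) - sum_i phi_i gamma(k-i) = c_k,
  c_k = sigma^2 * sum_{j=k..q} theta_j psi_{j-k}   (c_k = 0 for k > q),
using gamma(-m) = gamma(m).
psi-weights needed (psi_j = theta_j + sum_i phi_i psi_{j-i}):
  psi_1 = theta_1 + phi_1 = 0.333 + (0.254) = 0.587
Right-hand sides:
  c_0 = sigma^2 (1 + theta_1 psi_1) = 4 * (1 + (0.333)(0.587)) = 4 * 1.195471 = 4.781884
  c_1 = sigma^2 theta_1 = 4 * (0.333) = 1.332
  c_2 = 0
Equations for k = 0 and k = 1 (AR order 1):
  gamma(0) = phi_1 gamma(1) + c_0
  gamma(1) = phi_1 gamma(0) + c_1
Substituting the second into the first: gamma(0) (1 - phi_1^2) = c_0 + phi_1 c_1, so
  gamma(0) = (c_0 + phi_1 c_1) / (1 - phi_1^2) = (4.781884 + (0.254)(1.332)) / (1 - (0.254)^2) = 5.120212 / 0.935484 = 5.473329.
Therefore gamma(0) = 5.4733 (to 4 decimal places).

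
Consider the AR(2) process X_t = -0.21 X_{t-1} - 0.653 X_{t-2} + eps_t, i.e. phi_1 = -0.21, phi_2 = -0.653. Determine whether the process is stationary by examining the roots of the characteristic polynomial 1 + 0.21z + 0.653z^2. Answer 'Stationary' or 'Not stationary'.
\text{Stationary}

The AR(p) characteristic polynomial is P(z) = 1 + 0.21z + 0.653z^2.
Stationarity requires all roots to lie outside the unit circle, i.e. |z| > 1 for every root.
Set 1 + (0.21) z + (0.653) z^2 = 0, i.e. a z^2 + b z + c = 0 with a = 0.653, b = 0.21, c = 1.
Discriminant D = b^2 - 4ac = (0.21)^2 - 4*(0.653)*1 = 0.0441 - (2.612) = -2.5679.
D < 0, so the roots are the complex-conjugate pair z = (-b +/- i sqrt(-D)) / (2a) = -0.1608 +/- 1.227i.
For a conjugate pair |z|^2 = z * conj(z) = (product of roots) = c/a = 1/(0.653) = 1.531394, so |z| = sqrt(1.531394) = 1.2375 for both roots.
Moduli of all roots: 1.2375, 1.2375.
All moduli strictly greater than 1? Yes.
Verdict: Stationary.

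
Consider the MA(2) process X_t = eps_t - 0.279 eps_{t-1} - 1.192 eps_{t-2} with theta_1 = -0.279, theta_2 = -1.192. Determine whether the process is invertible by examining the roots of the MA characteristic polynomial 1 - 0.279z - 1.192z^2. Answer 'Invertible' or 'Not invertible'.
\text{Not invertible}

The MA(q) characteristic polynomial is P(z) = 1 - 0.279z - 1.192z^2.
Invertibility requires all roots to lie outside the unit circle, i.e. |z| > 1 for every root.
Set 1 + (-0.279) z + (-1.192) z^2 = 0, i.e. a z^2 + b z + c = 0 with a = -1.192, b = -0.279, c = 1.
Discriminant D = b^2 - 4ac = (-0.279)^2 - 4*(-1.192)*1 = 0.077841 - (-4.768) = 4.845841.
D >= 0, so the roots are real: z = (-b +/- sqrt(D)) / (2a) = (0.279 +/- 2.201327) / (-2.384).
  z_1 = (0.279 + 2.201327) / (-2.384) = -1.0404,   |z_1| = 1.0404.
  z_2 = (0.279 - 2.201327) / (-2.384) = 0.8063,   |z_2| = 0.8063.
Moduli of all roots: 1.0404, 0.8063.
All moduli strictly greater than 1? No.
Verdict: Not invertible.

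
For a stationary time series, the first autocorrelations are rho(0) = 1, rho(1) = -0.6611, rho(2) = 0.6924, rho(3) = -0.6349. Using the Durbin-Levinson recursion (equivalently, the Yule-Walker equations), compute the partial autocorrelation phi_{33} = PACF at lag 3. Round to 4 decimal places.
\phi_{33} = -0.1899

The PACF at lag k is phi_{kk}, the last component of the solution
to the Yule-Walker system G_k phi = r_k where
  (G_k)_{ij} = rho(|i - j|), (r_k)_i = rho(i), i,j = 1..k.
Equivalently, Durbin-Levinson gives phi_{kk} iteratively:
  phi_{11} = rho(1)
  phi_{kk} = [rho(k) - sum_{j=1..k-1} phi_{k-1,j} rho(k-j)]
            / [1 - sum_{j=1..k-1} phi_{k-1,j} rho(j)],
  phi_{k,j} = phi_{k-1,j} - phi_{kk} phi_{k-1,k-j},  j = 1..k-1.
Step k = 1:
  phi_11 = rho(1) = -0.6611.
Step k = 2:
  phi_22 = [rho(2) - phi_11 rho(1)] / [1 - phi_11 rho(1)] = [0.6924 - (-0.6611)(-0.6611)] / [1 - (-0.6611)(-0.6611)]
         = 0.25534679 / 0.56294679 = 0.45359.
  Update: phi_21 = phi_11 - phi_22 phi_11 = -0.6611 - (0.45359)(-0.6611) = -0.361232.
Step k = 3:
  phi_33 = [rho(3) - phi_21 rho(2) - phi_22 rho(1)] / [1 - phi_21 rho(1) - phi_22 rho(2)]
    numerator   = -0.6349 - (-0.361232)(0.6924) - (0.45359)(-0.6611) = -0.08491494
    denominator = 1 - (-0.361232)(-0.6611) - (0.45359)(0.6924) = 0.44712415
  phi_33 = -0.08491494 / 0.44712415 = -0.1899.
Therefore phi_{33} = -0.1899.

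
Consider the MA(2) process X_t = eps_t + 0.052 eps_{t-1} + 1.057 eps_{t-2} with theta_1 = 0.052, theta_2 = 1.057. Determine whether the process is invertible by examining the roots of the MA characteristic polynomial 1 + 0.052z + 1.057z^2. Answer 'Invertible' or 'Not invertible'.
\text{Not invertible}

The MA(q) characteristic polynomial is P(z) = 1 + 0.052z + 1.057z^2.
Invertibility requires all roots to lie outside the unit circle, i.e. |z| > 1 for every root.
Set 1 + (0.052) z + (1.057) z^2 = 0, i.e. a z^2 + b z + c = 0 with a = 1.057, b = 0.052, c = 1.
Discriminant D = b^2 - 4ac = (0.052)^2 - 4*(1.057)*1 = 0.002704 - (4.228) = -4.225296.
D < 0, so the roots are the complex-conjugate pair z = (-b +/- i sqrt(-D)) / (2a) = -0.0246 +/- 0.9724i.
For a conjugate pair |z|^2 = z * conj(z) = (product of roots) = c/a = 1/(1.057) = 0.946074, so |z| = sqrt(0.946074) = 0.9727 for both roots.
Moduli of all roots: 0.9727, 0.9727.
All moduli strictly greater than 1? No.
Verdict: Not invertible.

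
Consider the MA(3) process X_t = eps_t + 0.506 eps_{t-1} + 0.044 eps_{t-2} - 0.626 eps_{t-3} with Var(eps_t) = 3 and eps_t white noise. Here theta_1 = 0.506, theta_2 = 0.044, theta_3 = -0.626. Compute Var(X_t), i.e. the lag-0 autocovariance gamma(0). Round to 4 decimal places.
\gamma(0) = 4.9495

For an MA(q) process X_t = eps_t + sum_i theta_i eps_{t-i} with
Var(eps_t) = sigma^2, the variance is
  gamma(0) = sigma^2 * (1 + sum_i theta_i^2).
  sum_i theta_i^2 = (0.506)^2 + (0.044)^2 + (-0.626)^2 = 0.256036 + 0.001936 + 0.391876 = 0.649848.
  gamma(0) = 3 * (1 + 0.649848) = 3 * 1.649848 = 4.949544, which rounds to 4.9495.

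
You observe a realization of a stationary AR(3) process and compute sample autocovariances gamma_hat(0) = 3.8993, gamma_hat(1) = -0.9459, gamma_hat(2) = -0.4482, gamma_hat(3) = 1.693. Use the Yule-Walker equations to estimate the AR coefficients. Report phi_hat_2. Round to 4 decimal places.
\hat\phi_{2} = -0.0720

The Yule-Walker equations for an AR(p) process read, in matrix form,
  Gamma_p phi = r_p,   with   (Gamma_p)_{ij} = gamma(|i - j|),
                       (r_p)_i = gamma(i),   i,j = 1..p.
Substitute the sample gammas (Toeplitz matrix and right-hand side of size 3):
  Gamma_p = [[3.8993, -0.9459, -0.4482], [-0.9459, 3.8993, -0.9459], [-0.4482, -0.9459, 3.8993]]
  r_p     = [-0.9459, -0.4482, 1.693]
Written out (R1..R3):
  (R1) 3.8993 phi_1 - 0.9459 phi_2 - 0.4482 phi_3 = -0.9459
  (R2) -0.9459 phi_1 + 3.8993 phi_2 - 0.9459 phi_3 = -0.4482
  (R3) -0.4482 phi_1 - 0.9459 phi_2 + 3.8993 phi_3 = 1.693
Gaussian elimination:
  R2 <- R2 - (-0.9459/3.8993) R1 = R2 - (-0.242582) R1:  3.669842 phi_2 - 1.054625 phi_3 = -0.677658
  R3 <- R3 - (-0.4482/3.8993) R1 = R3 - (-0.114944) R1:  -1.054625 phi_2 + 3.847782 phi_3 = 1.584275
  R3 <- R3 - (-1.054625/3.669842) R2 = R3 - (-0.287376) R2:  3.544708 phi_3 = 1.389532
Back-substitution:
  phi_hat_3 = 1.389532 / 3.544708 = 0.392002
  phi_hat_2 = (-0.677658 - (-1.054625)(0.392002)) / 3.669842 = -0.072004
  phi_hat_1 = (-0.9459 - (-0.9459)(-0.072004) - (-0.4482)(0.392002)) / 3.8993 = -0.214991
So phi_hat = [-0.2150, -0.0720, 0.3920].
Therefore phi_hat_2 = -0.0720.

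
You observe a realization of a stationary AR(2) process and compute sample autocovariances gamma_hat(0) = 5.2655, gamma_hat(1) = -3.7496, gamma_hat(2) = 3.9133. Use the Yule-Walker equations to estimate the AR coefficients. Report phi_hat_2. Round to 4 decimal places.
\hat\phi_{2} = 0.4790

The Yule-Walker equations for an AR(p) process read, in matrix form,
  Gamma_p phi = r_p,   with   (Gamma_p)_{ij} = gamma(|i - j|),
                       (r_p)_i = gamma(i),   i,j = 1..p.
Substitute the sample gammas (Toeplitz matrix and right-hand side of size 2):
  Gamma_p = [[5.2655, -3.7496], [-3.7496, 5.2655]]
  r_p     = [-3.7496, 3.9133]
Written out:
  5.2655 phi_1 - 3.7496 phi_2 = -3.7496
  -3.7496 phi_1 + 5.2655 phi_2 = 3.9133
Solve by Cramer's rule:
  det = gamma(0)^2 - gamma(1)^2 = (5.2655)^2 - (-3.7496)^2 = 27.72549025 - 14.05950016 = 13.66599009
  phi_hat_1 = [gamma(1) gamma(0) - gamma(1) gamma(2)] / det = [(-3.7496)(5.2655) - (-3.7496)(3.9133)] / 13.66599009 = -5.07020912 / 13.66599009 = -0.371
  phi_hat_2 = [gamma(0) gamma(2) - gamma(1)^2] / det = [(5.2655)(3.9133) - (-3.7496)^2] / 13.66599009 = 6.54598099 / 13.66599009 = 0.479
So phi_hat = [-0.3710, 0.4790].
Therefore phi_hat_2 = 0.4790.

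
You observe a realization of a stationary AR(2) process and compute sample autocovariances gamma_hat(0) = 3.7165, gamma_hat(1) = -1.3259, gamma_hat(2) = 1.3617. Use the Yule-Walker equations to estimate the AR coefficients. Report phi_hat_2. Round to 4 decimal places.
\hat\phi_{2} = 0.2740

The Yule-Walker equations for an AR(p) process read, in matrix form,
  Gamma_p phi = r_p,   with   (Gamma_p)_{ij} = gamma(|i - j|),
                       (r_p)_i = gamma(i),   i,j = 1..p.
Substitute the sample gammas (Toeplitz matrix and right-hand side of size 2):
  Gamma_p = [[3.7165, -1.3259], [-1.3259, 3.7165]]
  r_p     = [-1.3259, 1.3617]
Written out:
  3.7165 phi_1 - 1.3259 phi_2 = -1.3259
  -1.3259 phi_1 + 3.7165 phi_2 = 1.3617
Solve by Cramer's rule:
  det = gamma(0)^2 - gamma(1)^2 = (3.7165)^2 - (-1.3259)^2 = 13.81237225 - 1.75801081 = 12.05436144
  phi_hat_1 = [gamma(1) gamma(0) - gamma(1) gamma(2)] / det = [(-1.3259)(3.7165) - (-1.3259)(1.3617)] / 12.05436144 = -3.12222932 / 12.05436144 = -0.259
  phi_hat_2 = [gamma(0) gamma(2) - gamma(1)^2] / det = [(3.7165)(1.3617) - (-1.3259)^2] / 12.05436144 = 3.30274724 / 12.05436144 = 0.274
So phi_hat = [-0.2590, 0.2740].
Therefore phi_hat_2 = 0.2740.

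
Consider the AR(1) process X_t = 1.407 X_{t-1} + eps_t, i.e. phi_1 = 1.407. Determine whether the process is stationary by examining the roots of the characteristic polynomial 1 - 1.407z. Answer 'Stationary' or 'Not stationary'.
\text{Not stationary}

The AR(p) characteristic polynomial is P(z) = 1 - 1.407z.
Stationarity requires all roots to lie outside the unit circle, i.e. |z| > 1 for every root.
This is linear in z: 1 + (-1.407) z = 0  =>  z = -1/(-1.407) = 0.710732,  |z| = 0.710732.
Moduli of all roots: 0.7107.
All moduli strictly greater than 1? No.
Verdict: Not stationary.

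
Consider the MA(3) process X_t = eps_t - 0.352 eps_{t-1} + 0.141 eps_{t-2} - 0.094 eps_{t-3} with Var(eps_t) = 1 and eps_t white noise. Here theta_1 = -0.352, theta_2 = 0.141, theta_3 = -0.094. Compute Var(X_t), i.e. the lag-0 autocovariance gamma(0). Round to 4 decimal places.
\gamma(0) = 1.1526

For an MA(q) process X_t = eps_t + sum_i theta_i eps_{t-i} with
Var(eps_t) = sigma^2, the variance is
  gamma(0) = sigma^2 * (1 + sum_i theta_i^2).
  sum_i theta_i^2 = (-0.352)^2 + (0.141)^2 + (-0.094)^2 = 0.123904 + 0.019881 + 0.008836 = 0.152621.
  gamma(0) = 1 * (1 + 0.152621) = 1 * 1.152621 = 1.152621, which rounds to 1.1526.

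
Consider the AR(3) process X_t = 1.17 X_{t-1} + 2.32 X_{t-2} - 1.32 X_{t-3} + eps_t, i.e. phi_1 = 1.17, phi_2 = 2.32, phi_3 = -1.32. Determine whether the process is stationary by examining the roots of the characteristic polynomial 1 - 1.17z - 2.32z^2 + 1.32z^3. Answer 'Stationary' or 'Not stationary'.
\text{Not stationary}

The AR(p) characteristic polynomial is P(z) = 1 - 1.17z - 2.32z^2 + 1.32z^3.
Stationarity requires all roots to lie outside the unit circle, i.e. |z| > 1 for every root.
Degree 3: look for a simple real root z0 first, then factor out (1 - z/z0) and solve the remaining quadratic.
Testing z0 = 0.5: P(0.5) = 1 + (-1.17)(0.5) + (-2.32)(0.5)^2 + (1.32)(0.5)^3
  = 1 + (-0.585) + (-0.58) + (0.165) = 0.  So z_0 = 0.5 is a root, |z_0| = 0.5.
Divide out the factor (1 - 2 z) = (1 - z/z0) (since 1/z0 = 2):
  P(z) = (1 - 2 z)(1 + (0.83) z + (-0.66) z^2)
  [check: z-coef 0.83 - (2) = -1.17; z^2-coef -0.66 - (2)(0.83) = -2.32; z^3-coef -(2)(-0.66) = 1.32.]
Remaining roots from the quadratic factor 1 + (0.83) z + (-0.66) z^2:
  Set 1 + (0.83) z + (-0.66) z^2 = 0, i.e. a z^2 + b z + c = 0 with a = -0.66, b = 0.83, c = 1.
  Discriminant D = b^2 - 4ac = (0.83)^2 - 4*(-0.66)*1 = 0.6889 - (-2.64) = 3.3289.
  D >= 0, so the roots are real: z = (-b +/- sqrt(D)) / (2a) = (-0.83 +/- 1.824527) / (-1.32).
    z_1 = (-0.83 + 1.824527) / (-1.32) = -0.7534,   |z_1| = 0.7534.
    z_2 = (-0.83 - 1.824527) / (-1.32) = 2.011,   |z_2| = 2.011.
Moduli of all roots: 0.5000, 0.7534, 2.0110.
All moduli strictly greater than 1? No.
Verdict: Not stationary.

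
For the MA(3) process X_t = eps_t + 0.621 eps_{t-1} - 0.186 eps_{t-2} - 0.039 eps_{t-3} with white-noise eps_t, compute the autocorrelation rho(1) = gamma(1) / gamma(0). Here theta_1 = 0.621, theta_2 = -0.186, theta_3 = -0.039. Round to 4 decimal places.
\rho(1) = 0.3606

For an MA(q) process with theta_0 = 1, the autocovariance is
  gamma(k) = sigma^2 * sum_{i=0..q-k} theta_i * theta_{i+k},
and rho(k) = gamma(k) / gamma(0). Sigma^2 cancels.
  numerator   = (1)*(0.621) + (0.621)*(-0.186) + (-0.186)*(-0.039) = 0.512748.
  denominator = (1)^2 + (0.621)^2 + (-0.186)^2 + (-0.039)^2 = 1.421758.
  rho(1) = 0.512748 / 1.421758 = 0.3606.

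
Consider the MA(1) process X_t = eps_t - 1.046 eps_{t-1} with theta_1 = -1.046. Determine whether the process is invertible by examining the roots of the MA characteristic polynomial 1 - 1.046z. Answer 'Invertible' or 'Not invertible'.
\text{Not invertible}

The MA(q) characteristic polynomial is P(z) = 1 - 1.046z.
Invertibility requires all roots to lie outside the unit circle, i.e. |z| > 1 for every root.
This is linear in z: 1 + (-1.046) z = 0  =>  z = -1/(-1.046) = 0.956023,  |z| = 0.956023.
Moduli of all roots: 0.9560.
All moduli strictly greater than 1? No.
Verdict: Not invertible.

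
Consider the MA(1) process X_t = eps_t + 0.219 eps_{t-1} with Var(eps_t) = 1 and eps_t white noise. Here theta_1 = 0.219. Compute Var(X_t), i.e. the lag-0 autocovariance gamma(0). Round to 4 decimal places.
\gamma(0) = 1.0480

For an MA(q) process X_t = eps_t + sum_i theta_i eps_{t-i} with
Var(eps_t) = sigma^2, the variance is
  gamma(0) = sigma^2 * (1 + sum_i theta_i^2).
  sum_i theta_i^2 = (0.219)^2 = 0.047961.
  gamma(0) = 1 * (1 + 0.047961) = 1 * 1.047961 = 1.047961, which rounds to 1.0480.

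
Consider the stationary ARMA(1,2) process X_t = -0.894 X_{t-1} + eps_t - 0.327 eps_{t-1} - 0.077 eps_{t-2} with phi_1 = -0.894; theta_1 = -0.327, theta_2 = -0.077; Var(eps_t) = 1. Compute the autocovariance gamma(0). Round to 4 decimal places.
\gamma(0) = 7.6181

Multiply the model equation by X_{t-k} and take expectations. With theta_0 = psi_0 = 1 and psi_j the MA(infinity) weights, this gives
  gamma(k) - sum_i phi_i gamma(k-i) = c_k,
  c_k = sigma^2 * sum_{j=k..q} theta_j psi_{j-k}   (c_k = 0 for k > q),
using gamma(-m) = gamma(m).
psi-weights needed (psi_j = theta_j + sum_i phi_i psi_{j-i}):
  psi_1 = theta_1 + phi_1 = -0.327 + (-0.894) = -1.221
  psi_2 = theta_2 + phi_1 psi_1 = -0.077 + (-0.894)(-1.221) = 1.014574
Right-hand sides:
  c_0 = sigma^2 (1 + theta_1 psi_1 + theta_2 psi_2) = 1 * (1 + (-0.327)(-1.221) + (-0.077)(1.014574)) = 1 * 1.321145 = 1.321145
  c_1 = sigma^2 (theta_1 + theta_2 psi_1) = 1 * (-0.327 + (-0.077)(-1.221)) = -0.232983
  c_2 = sigma^2 theta_2 = 1 * (-0.077) = -0.077
Equations for k = 0 and k = 1 (AR order 1):
  gamma(0) = phi_1 gamma(1) + c_0
  gamma(1) = phi_1 gamma(0) + c_1
Substituting the second into the first: gamma(0) (1 - phi_1^2) = c_0 + phi_1 c_1, so
  gamma(0) = (c_0 + phi_1 c_1) / (1 - phi_1^2) = (1.321145 + (-0.894)(-0.232983)) / (1 - (-0.894)^2) = 1.529432 / 0.200764 = 7.618057.
Therefore gamma(0) = 7.6181 (to 4 decimal places).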